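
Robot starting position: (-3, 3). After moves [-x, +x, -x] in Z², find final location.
(-4, 3)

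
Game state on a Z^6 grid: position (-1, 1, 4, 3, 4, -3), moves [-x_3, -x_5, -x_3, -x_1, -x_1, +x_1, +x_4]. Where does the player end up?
(-2, 1, 2, 4, 3, -3)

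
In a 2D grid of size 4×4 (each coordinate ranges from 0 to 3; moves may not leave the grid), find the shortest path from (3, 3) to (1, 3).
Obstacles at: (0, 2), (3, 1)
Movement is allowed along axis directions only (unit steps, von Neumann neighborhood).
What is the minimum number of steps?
2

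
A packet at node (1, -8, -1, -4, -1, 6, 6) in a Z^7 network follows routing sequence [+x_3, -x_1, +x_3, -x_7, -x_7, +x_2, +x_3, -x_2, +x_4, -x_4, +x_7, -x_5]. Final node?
(0, -8, 2, -4, -2, 6, 5)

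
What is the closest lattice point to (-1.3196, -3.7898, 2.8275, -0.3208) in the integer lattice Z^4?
(-1, -4, 3, 0)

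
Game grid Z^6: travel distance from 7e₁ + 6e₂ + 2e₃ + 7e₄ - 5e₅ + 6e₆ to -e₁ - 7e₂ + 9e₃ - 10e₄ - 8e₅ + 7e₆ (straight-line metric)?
24.1039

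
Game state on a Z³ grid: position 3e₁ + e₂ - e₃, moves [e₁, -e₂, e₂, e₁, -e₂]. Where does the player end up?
(5, 0, -1)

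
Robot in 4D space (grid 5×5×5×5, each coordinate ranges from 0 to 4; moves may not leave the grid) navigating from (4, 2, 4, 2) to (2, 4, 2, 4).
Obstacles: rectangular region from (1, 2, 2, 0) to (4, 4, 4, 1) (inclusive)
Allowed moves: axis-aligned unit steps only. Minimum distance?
8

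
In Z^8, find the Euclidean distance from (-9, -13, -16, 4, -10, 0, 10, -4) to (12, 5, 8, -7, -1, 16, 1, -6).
43.4051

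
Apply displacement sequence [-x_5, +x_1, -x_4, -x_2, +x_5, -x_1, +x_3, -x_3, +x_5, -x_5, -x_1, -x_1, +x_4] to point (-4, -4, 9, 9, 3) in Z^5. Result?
(-6, -5, 9, 9, 3)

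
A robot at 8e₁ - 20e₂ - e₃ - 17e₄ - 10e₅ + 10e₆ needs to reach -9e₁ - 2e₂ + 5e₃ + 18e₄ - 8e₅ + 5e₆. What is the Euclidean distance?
43.6234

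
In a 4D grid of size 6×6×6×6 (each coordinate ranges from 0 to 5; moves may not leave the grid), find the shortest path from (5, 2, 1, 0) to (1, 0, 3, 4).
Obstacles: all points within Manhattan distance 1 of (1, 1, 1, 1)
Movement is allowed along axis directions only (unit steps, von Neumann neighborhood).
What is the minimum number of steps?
12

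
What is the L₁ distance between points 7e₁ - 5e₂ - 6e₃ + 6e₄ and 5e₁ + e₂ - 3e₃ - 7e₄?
24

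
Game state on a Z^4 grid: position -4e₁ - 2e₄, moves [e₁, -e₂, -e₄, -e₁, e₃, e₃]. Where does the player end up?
(-4, -1, 2, -3)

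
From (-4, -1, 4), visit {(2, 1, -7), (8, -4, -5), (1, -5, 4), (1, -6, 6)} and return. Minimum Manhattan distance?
64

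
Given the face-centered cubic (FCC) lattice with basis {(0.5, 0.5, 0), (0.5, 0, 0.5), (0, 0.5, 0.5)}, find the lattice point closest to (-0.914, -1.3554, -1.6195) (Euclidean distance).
(-1, -1.5, -1.5)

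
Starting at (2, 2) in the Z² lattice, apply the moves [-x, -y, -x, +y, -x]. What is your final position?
(-1, 2)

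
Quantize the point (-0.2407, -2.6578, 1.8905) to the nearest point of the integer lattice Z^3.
(0, -3, 2)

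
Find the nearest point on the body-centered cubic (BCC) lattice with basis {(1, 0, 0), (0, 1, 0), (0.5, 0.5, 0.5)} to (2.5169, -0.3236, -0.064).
(2.5, -0.5, -0.5)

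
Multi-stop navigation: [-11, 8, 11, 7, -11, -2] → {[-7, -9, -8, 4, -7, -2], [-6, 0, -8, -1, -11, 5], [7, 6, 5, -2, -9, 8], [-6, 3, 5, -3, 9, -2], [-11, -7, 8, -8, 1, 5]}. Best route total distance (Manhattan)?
194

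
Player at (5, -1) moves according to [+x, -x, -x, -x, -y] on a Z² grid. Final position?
(3, -2)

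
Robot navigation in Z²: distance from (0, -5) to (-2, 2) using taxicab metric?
9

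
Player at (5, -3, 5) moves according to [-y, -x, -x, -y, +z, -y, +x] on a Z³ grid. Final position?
(4, -6, 6)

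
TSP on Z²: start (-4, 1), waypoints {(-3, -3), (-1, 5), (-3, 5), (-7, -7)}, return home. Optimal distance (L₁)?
36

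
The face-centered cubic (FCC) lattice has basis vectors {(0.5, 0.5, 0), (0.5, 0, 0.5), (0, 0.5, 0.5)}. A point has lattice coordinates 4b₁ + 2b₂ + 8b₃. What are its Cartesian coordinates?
(3, 6, 5)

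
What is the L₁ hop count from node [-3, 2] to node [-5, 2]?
2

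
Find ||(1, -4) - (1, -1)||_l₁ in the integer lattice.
3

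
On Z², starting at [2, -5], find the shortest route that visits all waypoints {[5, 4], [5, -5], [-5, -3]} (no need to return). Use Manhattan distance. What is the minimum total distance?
29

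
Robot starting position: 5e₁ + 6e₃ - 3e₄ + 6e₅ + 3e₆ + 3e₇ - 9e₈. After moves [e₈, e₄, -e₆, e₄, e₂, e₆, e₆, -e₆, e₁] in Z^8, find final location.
(6, 1, 6, -1, 6, 3, 3, -8)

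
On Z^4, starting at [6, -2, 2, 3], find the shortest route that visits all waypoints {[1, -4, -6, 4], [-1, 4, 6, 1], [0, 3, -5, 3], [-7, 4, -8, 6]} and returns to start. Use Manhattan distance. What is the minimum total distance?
84
(one optimal route: (6, -2, 2, 3) → (1, -4, -6, 4) → (0, 3, -5, 3) → (-7, 4, -8, 6) → (-1, 4, 6, 1) → (6, -2, 2, 3))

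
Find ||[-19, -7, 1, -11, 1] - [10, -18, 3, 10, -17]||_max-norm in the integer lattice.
29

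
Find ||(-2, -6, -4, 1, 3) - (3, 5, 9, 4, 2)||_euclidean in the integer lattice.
18.0278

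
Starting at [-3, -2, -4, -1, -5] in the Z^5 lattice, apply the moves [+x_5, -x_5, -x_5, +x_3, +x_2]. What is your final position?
(-3, -1, -3, -1, -6)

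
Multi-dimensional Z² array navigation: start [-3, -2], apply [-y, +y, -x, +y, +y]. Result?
(-4, 0)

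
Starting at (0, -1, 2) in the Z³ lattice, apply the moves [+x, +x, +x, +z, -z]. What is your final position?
(3, -1, 2)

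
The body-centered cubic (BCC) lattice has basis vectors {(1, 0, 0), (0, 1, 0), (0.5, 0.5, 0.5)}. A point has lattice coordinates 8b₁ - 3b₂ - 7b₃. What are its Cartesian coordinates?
(4.5, -6.5, -3.5)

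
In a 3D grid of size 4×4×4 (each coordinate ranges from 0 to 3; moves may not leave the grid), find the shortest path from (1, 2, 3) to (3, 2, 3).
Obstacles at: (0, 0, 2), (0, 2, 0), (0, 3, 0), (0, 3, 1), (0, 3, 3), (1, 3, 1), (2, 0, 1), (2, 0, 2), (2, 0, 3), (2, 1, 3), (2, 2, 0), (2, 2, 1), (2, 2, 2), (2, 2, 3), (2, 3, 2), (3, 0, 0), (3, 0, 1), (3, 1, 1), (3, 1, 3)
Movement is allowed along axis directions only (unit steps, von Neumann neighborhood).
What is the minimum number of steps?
4
(one shortest path: (1, 2, 3) → (1, 3, 3) → (2, 3, 3) → (3, 3, 3) → (3, 2, 3))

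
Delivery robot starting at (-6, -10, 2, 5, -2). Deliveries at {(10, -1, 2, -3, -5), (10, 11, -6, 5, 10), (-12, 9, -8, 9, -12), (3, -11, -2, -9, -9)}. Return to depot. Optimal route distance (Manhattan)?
210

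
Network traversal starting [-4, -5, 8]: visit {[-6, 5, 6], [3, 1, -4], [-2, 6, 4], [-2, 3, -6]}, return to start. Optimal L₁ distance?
68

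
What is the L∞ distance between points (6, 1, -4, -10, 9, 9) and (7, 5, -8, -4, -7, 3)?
16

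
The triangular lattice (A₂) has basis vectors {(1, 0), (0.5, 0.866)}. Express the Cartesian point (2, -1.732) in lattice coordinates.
3b₁ - 2b₂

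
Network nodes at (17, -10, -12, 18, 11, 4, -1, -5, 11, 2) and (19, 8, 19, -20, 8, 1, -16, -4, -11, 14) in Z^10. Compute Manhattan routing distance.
145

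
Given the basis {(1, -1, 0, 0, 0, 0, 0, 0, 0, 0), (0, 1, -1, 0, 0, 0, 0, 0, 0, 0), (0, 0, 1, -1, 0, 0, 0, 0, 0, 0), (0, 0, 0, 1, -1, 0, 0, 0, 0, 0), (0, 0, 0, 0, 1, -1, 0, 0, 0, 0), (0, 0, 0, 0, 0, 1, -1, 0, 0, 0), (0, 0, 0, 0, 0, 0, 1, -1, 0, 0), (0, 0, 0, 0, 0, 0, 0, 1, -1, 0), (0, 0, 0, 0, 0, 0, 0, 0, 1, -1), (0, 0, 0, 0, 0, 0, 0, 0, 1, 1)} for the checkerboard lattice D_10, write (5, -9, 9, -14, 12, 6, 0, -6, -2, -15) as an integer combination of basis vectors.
5b₁ - 4b₂ + 5b₃ - 9b₄ + 3b₅ + 9b₆ + 9b₇ + 3b₈ + 8b₉ - 7b₁₀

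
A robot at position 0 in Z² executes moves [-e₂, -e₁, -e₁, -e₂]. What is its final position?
(-2, -2)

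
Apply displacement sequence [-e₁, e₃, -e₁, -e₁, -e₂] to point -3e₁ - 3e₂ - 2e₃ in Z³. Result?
(-6, -4, -1)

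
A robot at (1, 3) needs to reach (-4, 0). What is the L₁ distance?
8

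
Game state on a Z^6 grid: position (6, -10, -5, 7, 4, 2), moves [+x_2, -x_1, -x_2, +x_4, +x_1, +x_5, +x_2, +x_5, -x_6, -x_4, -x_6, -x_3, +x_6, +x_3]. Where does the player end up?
(6, -9, -5, 7, 6, 1)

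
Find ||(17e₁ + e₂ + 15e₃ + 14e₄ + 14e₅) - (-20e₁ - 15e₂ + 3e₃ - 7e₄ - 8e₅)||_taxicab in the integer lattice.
108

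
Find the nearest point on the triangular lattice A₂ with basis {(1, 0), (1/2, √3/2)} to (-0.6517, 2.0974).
(-1, 1.732)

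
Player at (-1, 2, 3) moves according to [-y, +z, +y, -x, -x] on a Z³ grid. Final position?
(-3, 2, 4)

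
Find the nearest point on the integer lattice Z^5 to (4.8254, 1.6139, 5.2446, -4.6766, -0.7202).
(5, 2, 5, -5, -1)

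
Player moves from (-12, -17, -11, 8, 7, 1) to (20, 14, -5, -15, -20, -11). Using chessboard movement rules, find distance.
32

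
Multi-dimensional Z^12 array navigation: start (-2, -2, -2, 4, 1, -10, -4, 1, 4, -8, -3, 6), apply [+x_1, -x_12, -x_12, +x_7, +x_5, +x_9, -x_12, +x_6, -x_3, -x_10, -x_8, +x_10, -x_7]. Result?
(-1, -2, -3, 4, 2, -9, -4, 0, 5, -8, -3, 3)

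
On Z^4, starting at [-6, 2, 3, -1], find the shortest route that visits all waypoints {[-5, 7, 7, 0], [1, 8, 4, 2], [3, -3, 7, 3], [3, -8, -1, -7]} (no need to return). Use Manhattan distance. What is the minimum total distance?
63
(one optimal route: (-6, 2, 3, -1) → (-5, 7, 7, 0) → (1, 8, 4, 2) → (3, -3, 7, 3) → (3, -8, -1, -7))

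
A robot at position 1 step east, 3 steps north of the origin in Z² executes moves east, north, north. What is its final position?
(2, 5)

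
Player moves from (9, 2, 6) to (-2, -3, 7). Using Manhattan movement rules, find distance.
17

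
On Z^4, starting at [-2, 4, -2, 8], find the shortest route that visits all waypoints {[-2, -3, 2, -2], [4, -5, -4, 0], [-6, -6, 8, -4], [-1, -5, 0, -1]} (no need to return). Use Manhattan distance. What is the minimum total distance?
56
(one optimal route: (-2, 4, -2, 8) → (4, -5, -4, 0) → (-1, -5, 0, -1) → (-2, -3, 2, -2) → (-6, -6, 8, -4))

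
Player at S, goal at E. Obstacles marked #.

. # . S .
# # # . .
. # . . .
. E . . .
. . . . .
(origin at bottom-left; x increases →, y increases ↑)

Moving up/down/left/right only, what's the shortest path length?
5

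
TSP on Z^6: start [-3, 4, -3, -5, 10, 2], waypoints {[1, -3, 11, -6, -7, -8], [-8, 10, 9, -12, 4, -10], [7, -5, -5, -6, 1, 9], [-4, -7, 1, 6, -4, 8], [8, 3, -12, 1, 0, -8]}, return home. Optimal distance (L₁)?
266
(one optimal route: (-3, 4, -3, -5, 10, 2) → (-8, 10, 9, -12, 4, -10) → (1, -3, 11, -6, -7, -8) → (-4, -7, 1, 6, -4, 8) → (7, -5, -5, -6, 1, 9) → (8, 3, -12, 1, 0, -8) → (-3, 4, -3, -5, 10, 2))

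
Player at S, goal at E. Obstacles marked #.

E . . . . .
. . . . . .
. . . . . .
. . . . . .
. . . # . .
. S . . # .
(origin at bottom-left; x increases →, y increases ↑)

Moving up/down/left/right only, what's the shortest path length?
6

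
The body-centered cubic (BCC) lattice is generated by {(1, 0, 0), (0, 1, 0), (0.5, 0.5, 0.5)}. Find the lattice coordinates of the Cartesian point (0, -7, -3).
3b₁ - 4b₂ - 6b₃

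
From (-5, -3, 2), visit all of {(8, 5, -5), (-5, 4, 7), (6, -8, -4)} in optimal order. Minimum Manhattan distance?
54
(one optimal route: (-5, -3, 2) → (-5, 4, 7) → (8, 5, -5) → (6, -8, -4))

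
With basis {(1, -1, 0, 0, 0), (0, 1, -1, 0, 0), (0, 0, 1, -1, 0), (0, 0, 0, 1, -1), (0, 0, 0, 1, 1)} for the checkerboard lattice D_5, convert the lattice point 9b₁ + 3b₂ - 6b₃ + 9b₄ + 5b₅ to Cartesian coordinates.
(9, -6, -9, 20, -4)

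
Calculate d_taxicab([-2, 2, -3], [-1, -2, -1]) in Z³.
7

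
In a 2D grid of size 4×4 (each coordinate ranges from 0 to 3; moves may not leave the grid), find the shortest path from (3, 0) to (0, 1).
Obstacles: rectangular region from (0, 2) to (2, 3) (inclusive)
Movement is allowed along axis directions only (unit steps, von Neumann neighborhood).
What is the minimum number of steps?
4
(one shortest path: (3, 0) → (2, 0) → (1, 0) → (0, 0) → (0, 1))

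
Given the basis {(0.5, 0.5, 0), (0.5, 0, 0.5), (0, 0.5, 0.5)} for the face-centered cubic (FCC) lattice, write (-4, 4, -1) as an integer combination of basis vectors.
b₁ - 9b₂ + 7b₃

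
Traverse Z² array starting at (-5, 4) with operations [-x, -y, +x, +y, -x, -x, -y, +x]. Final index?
(-6, 3)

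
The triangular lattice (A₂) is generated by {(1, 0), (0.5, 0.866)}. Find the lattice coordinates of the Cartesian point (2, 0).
2b₁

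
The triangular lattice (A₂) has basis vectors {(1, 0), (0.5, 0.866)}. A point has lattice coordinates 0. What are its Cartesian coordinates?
(0, 0)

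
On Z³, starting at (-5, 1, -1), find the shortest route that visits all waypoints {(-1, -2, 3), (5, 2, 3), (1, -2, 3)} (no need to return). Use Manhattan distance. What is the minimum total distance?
21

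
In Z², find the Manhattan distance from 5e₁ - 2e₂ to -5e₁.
12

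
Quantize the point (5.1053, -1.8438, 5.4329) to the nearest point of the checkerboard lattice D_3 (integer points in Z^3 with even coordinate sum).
(5, -2, 5)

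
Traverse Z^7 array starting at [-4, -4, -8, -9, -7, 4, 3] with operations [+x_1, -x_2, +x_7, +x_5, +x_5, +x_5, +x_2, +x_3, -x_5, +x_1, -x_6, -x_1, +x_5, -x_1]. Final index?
(-4, -4, -7, -9, -4, 3, 4)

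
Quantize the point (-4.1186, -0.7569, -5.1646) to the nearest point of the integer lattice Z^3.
(-4, -1, -5)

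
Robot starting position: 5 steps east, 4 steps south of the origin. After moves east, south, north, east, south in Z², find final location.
(7, -5)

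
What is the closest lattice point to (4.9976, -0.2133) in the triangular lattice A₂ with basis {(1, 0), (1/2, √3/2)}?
(5, 0)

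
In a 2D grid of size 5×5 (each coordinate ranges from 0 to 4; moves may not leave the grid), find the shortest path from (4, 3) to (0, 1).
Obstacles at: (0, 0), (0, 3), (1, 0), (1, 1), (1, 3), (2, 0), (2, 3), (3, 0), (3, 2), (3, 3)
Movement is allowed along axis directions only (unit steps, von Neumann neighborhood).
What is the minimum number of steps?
8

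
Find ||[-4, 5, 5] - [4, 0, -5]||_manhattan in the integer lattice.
23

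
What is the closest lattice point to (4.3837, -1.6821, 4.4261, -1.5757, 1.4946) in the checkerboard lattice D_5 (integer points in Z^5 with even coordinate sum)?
(4, -2, 4, -2, 2)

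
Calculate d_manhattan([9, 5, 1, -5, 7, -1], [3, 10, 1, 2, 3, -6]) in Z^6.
27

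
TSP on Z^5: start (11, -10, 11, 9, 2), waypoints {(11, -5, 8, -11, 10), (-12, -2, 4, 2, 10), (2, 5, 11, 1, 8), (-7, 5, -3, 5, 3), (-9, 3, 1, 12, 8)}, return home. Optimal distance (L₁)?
192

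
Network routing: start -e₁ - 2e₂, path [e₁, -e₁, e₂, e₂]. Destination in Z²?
(-1, 0)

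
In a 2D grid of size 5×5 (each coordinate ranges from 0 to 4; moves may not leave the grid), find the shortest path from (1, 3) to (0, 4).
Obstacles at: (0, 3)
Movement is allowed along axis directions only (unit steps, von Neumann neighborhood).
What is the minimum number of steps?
2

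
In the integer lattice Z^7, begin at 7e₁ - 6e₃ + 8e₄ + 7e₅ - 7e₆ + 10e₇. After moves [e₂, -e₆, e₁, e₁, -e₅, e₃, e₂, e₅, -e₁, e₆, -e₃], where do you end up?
(8, 2, -6, 8, 7, -7, 10)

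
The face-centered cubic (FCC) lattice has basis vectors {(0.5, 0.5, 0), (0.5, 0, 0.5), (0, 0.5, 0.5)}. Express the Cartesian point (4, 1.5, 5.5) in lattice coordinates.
8b₂ + 3b₃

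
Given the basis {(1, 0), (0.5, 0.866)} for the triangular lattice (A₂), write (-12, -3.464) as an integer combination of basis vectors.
-10b₁ - 4b₂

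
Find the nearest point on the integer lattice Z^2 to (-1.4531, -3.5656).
(-1, -4)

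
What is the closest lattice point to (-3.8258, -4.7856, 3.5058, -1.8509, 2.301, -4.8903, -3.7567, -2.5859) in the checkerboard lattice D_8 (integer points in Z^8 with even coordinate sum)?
(-4, -5, 3, -2, 2, -5, -4, -3)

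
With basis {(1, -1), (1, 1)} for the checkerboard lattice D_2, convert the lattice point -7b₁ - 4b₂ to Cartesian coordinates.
(-11, 3)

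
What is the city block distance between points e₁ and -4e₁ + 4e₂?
9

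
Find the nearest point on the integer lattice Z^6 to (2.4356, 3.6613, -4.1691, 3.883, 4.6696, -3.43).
(2, 4, -4, 4, 5, -3)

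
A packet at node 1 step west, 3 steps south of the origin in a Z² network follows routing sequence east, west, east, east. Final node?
(1, -3)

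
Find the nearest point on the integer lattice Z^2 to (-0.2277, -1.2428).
(0, -1)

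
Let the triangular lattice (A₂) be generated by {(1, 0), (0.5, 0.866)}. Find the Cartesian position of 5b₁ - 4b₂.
(3, -3.464)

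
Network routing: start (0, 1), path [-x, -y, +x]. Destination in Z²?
(0, 0)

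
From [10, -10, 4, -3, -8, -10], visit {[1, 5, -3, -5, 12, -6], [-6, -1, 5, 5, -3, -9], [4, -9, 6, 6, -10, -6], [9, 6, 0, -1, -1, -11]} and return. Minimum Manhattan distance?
168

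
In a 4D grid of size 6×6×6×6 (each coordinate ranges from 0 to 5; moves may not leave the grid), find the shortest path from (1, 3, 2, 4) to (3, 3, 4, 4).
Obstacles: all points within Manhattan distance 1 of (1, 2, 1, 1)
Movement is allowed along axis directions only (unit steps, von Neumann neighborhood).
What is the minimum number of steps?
4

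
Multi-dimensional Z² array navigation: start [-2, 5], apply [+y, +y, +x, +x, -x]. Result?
(-1, 7)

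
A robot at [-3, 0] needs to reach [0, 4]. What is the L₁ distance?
7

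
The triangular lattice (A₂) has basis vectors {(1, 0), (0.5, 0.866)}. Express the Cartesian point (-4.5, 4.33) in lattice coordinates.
-7b₁ + 5b₂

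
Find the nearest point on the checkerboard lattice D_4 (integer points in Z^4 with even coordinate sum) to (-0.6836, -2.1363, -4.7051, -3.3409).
(-1, -2, -5, -4)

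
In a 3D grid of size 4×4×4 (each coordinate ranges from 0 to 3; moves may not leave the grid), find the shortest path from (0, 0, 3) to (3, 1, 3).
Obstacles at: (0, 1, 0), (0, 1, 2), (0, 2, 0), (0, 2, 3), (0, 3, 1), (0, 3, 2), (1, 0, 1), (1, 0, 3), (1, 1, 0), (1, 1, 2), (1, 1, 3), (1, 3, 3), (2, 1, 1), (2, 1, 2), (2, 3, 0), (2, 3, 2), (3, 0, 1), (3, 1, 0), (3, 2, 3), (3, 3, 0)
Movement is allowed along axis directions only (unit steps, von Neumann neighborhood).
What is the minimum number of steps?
6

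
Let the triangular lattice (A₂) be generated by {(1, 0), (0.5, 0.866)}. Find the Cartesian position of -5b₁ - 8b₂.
(-9, -6.928)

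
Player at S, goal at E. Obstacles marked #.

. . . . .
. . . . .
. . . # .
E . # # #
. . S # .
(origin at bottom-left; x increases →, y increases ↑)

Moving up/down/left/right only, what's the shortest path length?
3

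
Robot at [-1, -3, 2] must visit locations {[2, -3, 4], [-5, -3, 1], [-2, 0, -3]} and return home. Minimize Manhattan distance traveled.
34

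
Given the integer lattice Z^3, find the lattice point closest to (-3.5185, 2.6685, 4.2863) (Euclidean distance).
(-4, 3, 4)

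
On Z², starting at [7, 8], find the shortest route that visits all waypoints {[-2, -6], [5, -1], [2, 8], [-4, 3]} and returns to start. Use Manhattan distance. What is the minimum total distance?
50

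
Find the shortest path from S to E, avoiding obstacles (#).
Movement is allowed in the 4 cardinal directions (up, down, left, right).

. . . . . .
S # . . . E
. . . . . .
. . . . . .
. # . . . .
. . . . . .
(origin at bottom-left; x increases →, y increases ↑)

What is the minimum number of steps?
7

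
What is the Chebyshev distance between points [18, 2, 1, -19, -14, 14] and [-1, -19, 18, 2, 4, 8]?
21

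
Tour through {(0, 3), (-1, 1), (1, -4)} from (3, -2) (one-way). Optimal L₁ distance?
14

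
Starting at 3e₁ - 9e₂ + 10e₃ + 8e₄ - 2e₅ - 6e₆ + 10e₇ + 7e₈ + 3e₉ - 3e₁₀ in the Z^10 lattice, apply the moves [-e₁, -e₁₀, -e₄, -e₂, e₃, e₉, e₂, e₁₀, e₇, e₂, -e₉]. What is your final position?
(2, -8, 11, 7, -2, -6, 11, 7, 3, -3)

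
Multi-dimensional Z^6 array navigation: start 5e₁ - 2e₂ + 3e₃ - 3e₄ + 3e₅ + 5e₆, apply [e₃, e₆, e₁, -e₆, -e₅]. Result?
(6, -2, 4, -3, 2, 5)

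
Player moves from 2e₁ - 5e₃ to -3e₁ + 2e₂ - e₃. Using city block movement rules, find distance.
11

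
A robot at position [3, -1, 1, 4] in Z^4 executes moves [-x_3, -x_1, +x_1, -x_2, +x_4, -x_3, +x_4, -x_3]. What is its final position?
(3, -2, -2, 6)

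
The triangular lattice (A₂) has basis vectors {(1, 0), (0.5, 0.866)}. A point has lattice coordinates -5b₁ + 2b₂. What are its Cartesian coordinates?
(-4, 1.732)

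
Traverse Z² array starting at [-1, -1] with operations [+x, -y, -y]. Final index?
(0, -3)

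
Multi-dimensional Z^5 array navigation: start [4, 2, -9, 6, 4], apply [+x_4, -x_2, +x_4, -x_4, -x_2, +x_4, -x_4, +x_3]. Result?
(4, 0, -8, 7, 4)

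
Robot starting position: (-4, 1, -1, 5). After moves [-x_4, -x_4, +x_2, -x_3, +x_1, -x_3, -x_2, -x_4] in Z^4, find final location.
(-3, 1, -3, 2)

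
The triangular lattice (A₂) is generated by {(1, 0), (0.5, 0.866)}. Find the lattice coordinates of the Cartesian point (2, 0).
2b₁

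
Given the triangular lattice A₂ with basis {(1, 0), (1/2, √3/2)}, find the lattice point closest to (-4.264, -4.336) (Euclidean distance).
(-4.5, -4.33)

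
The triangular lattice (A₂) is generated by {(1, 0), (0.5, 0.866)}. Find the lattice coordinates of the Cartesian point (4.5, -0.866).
5b₁ - b₂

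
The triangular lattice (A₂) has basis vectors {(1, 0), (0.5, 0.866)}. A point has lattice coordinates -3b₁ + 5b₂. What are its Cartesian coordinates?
(-0.5, 4.33)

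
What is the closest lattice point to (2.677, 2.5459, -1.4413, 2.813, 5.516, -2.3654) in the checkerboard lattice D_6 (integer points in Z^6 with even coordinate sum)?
(3, 3, -1, 3, 6, -2)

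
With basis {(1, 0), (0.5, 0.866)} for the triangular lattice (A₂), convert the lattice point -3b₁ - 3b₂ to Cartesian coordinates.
(-4.5, -2.598)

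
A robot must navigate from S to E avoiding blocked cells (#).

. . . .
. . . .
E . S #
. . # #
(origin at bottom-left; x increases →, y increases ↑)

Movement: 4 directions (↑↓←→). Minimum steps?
2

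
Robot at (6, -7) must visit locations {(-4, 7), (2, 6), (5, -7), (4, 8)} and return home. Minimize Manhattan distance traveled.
50
(one optimal route: (6, -7) → (2, 6) → (-4, 7) → (4, 8) → (5, -7) → (6, -7))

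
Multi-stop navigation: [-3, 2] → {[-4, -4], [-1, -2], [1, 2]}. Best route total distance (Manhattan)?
15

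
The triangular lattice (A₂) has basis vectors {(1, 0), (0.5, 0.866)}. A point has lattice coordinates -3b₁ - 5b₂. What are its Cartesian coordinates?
(-5.5, -4.33)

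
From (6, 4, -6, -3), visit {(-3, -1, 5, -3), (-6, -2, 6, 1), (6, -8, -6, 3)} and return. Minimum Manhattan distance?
84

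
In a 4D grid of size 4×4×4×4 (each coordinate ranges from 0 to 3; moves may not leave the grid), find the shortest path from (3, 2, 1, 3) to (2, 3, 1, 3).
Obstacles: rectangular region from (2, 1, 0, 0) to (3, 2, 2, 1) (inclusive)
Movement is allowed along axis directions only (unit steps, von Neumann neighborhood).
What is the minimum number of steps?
2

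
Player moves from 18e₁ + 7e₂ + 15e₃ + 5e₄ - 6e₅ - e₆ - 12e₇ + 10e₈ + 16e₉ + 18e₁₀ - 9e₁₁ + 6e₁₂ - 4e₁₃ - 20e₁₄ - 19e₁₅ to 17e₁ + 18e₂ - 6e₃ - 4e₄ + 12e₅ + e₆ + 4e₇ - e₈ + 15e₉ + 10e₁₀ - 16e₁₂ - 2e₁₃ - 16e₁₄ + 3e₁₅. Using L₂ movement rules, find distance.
49.8297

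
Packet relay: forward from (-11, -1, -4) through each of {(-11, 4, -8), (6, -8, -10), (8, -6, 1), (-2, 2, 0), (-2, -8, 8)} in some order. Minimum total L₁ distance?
80
(one optimal route: (-11, -1, -4) → (-11, 4, -8) → (-2, 2, 0) → (-2, -8, 8) → (8, -6, 1) → (6, -8, -10))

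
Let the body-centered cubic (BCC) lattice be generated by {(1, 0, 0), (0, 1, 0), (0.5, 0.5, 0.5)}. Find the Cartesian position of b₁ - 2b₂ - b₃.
(0.5, -2.5, -0.5)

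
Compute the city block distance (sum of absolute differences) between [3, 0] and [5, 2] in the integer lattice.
4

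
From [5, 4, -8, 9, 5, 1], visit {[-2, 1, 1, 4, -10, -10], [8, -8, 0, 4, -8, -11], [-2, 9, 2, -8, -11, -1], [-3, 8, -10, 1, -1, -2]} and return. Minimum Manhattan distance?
172
(one optimal route: (5, 4, -8, 9, 5, 1) → (8, -8, 0, 4, -8, -11) → (-2, 1, 1, 4, -10, -10) → (-2, 9, 2, -8, -11, -1) → (-3, 8, -10, 1, -1, -2) → (5, 4, -8, 9, 5, 1))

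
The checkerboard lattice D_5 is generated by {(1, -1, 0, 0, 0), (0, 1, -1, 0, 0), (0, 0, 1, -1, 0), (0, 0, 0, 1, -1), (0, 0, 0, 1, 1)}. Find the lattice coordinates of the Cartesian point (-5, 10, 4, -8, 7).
-5b₁ + 5b₂ + 9b₃ - 3b₄ + 4b₅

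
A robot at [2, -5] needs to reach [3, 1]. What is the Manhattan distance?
7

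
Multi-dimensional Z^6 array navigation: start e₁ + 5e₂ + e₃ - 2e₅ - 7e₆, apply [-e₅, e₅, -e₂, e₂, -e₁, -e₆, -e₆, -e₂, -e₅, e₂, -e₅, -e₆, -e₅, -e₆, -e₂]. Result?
(0, 4, 1, 0, -5, -11)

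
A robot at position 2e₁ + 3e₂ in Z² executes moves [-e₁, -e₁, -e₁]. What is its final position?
(-1, 3)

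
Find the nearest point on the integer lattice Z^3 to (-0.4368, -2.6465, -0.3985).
(0, -3, 0)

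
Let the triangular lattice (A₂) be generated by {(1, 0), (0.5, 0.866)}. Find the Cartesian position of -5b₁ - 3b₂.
(-6.5, -2.598)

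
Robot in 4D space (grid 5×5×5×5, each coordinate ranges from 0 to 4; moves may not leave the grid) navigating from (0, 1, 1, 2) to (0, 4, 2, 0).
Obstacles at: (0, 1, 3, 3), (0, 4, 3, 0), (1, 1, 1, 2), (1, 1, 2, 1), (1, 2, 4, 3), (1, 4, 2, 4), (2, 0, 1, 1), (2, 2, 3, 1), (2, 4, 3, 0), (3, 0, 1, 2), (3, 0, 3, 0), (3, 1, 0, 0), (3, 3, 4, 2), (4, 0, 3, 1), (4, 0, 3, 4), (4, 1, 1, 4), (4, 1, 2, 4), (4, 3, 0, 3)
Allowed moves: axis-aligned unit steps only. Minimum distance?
6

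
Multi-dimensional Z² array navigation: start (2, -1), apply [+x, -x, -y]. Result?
(2, -2)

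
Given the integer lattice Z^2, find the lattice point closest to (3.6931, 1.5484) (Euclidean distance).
(4, 2)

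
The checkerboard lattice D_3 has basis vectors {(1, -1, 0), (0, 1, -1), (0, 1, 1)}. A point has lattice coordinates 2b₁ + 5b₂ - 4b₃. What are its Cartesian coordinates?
(2, -1, -9)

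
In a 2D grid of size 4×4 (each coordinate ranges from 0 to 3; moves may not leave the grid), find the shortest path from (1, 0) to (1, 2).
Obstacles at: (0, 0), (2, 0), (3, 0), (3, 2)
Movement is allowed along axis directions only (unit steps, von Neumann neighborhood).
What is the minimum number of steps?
2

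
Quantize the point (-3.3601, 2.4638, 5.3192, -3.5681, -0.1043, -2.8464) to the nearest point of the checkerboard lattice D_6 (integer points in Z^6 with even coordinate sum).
(-3, 3, 5, -4, 0, -3)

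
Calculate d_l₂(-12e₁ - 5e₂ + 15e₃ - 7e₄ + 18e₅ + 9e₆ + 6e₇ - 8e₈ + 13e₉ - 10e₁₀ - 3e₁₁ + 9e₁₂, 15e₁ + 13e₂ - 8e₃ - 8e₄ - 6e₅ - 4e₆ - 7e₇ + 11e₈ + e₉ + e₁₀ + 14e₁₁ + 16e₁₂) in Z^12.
58.8303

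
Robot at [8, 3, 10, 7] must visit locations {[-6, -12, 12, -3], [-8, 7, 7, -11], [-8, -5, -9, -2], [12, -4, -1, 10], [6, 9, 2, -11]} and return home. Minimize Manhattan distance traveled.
186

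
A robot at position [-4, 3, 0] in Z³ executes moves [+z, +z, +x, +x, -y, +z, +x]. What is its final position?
(-1, 2, 3)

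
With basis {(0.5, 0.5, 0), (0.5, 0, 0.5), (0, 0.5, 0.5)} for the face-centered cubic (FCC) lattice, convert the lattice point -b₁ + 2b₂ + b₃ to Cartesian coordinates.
(0.5, 0, 1.5)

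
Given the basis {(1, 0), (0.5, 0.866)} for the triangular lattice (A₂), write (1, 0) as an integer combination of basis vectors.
b₁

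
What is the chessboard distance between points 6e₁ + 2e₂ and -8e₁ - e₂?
14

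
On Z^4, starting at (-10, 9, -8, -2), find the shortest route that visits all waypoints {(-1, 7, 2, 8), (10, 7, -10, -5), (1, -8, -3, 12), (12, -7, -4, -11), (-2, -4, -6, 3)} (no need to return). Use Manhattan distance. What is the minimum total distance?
133
(one optimal route: (-10, 9, -8, -2) → (10, 7, -10, -5) → (12, -7, -4, -11) → (-2, -4, -6, 3) → (1, -8, -3, 12) → (-1, 7, 2, 8))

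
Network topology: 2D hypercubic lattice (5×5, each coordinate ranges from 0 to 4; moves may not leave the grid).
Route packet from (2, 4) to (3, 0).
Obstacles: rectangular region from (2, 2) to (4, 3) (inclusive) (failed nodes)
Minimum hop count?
7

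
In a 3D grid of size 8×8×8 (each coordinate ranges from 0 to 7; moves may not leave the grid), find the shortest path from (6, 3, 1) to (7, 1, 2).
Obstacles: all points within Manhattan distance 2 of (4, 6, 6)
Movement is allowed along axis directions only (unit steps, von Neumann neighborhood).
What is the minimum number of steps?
4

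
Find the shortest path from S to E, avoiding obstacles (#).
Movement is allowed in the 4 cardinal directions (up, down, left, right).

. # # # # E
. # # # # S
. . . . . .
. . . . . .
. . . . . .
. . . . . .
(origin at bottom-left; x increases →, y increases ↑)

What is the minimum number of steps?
1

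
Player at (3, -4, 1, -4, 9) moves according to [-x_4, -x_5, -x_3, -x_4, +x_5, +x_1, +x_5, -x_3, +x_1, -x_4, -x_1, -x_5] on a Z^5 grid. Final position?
(4, -4, -1, -7, 9)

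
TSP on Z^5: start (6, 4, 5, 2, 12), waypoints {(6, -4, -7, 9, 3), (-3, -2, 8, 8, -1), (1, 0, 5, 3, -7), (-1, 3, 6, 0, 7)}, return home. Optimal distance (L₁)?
126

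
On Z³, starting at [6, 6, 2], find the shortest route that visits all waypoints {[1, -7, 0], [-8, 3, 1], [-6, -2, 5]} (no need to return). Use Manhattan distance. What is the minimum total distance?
46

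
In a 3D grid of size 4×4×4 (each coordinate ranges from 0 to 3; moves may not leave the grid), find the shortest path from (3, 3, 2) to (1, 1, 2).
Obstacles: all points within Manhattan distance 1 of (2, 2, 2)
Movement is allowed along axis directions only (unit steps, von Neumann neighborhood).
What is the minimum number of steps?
6
(one shortest path: (3, 3, 2) → (3, 3, 1) → (2, 3, 1) → (1, 3, 1) → (1, 2, 1) → (1, 1, 1) → (1, 1, 2))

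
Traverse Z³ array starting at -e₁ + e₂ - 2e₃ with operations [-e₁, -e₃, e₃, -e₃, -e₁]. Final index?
(-3, 1, -3)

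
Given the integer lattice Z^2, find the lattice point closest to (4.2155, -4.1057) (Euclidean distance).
(4, -4)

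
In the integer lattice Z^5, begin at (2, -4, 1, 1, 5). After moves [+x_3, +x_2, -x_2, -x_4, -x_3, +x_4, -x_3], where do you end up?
(2, -4, 0, 1, 5)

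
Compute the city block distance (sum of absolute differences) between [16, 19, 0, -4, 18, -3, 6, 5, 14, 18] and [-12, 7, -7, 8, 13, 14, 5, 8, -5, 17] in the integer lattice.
105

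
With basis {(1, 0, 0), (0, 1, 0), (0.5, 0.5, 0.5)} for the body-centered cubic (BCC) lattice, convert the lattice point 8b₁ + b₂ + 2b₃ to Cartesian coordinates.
(9, 2, 1)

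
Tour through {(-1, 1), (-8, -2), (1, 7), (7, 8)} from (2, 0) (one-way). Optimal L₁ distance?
37
(one optimal route: (2, 0) → (-8, -2) → (-1, 1) → (1, 7) → (7, 8))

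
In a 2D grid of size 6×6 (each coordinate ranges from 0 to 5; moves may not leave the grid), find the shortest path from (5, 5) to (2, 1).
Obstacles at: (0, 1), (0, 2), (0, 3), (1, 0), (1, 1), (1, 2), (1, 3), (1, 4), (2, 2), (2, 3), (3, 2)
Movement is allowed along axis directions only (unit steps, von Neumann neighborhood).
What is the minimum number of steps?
7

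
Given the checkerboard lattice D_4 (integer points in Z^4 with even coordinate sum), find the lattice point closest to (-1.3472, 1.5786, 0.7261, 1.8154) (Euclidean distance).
(-1, 2, 1, 2)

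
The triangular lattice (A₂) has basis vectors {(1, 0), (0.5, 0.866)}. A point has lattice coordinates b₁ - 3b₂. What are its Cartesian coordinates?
(-0.5, -2.598)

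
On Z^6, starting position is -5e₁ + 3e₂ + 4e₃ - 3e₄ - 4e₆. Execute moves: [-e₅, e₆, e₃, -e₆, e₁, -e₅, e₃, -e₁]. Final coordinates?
(-5, 3, 6, -3, -2, -4)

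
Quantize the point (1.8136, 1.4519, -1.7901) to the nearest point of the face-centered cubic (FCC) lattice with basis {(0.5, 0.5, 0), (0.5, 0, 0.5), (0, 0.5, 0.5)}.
(2, 1.5, -1.5)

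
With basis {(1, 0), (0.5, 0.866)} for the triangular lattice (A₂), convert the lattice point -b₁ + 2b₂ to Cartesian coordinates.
(0, 1.732)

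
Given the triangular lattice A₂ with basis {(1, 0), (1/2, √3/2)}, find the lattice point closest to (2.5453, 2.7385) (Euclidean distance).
(2.5, 2.598)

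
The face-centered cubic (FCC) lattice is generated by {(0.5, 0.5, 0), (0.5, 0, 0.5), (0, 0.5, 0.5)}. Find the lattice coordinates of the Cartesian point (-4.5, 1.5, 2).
-5b₁ - 4b₂ + 8b₃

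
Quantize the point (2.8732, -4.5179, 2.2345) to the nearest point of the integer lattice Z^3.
(3, -5, 2)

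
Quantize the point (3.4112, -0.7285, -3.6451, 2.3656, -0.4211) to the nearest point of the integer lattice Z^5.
(3, -1, -4, 2, 0)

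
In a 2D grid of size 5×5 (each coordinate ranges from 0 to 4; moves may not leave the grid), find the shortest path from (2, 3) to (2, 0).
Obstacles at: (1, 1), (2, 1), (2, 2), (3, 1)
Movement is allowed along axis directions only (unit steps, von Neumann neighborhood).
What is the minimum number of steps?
7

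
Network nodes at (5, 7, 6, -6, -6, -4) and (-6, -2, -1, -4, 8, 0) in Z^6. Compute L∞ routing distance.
14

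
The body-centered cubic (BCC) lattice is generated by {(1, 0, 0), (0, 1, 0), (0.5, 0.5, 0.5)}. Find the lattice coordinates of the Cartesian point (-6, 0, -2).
-4b₁ + 2b₂ - 4b₃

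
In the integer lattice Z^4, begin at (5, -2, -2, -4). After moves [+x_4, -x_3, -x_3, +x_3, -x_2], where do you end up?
(5, -3, -3, -3)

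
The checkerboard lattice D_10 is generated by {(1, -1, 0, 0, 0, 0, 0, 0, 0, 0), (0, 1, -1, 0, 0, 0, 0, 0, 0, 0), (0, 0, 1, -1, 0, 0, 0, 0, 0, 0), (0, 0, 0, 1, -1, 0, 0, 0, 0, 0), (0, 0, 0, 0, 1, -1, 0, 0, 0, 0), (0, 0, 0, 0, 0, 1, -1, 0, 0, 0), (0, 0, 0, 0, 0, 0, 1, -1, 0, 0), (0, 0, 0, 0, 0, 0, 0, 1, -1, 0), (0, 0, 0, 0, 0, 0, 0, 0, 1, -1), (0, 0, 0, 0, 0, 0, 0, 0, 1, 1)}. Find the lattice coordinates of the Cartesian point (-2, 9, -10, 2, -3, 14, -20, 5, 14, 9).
-2b₁ + 7b₂ - 3b₃ - b₄ - 4b₅ + 10b₆ - 10b₇ - 5b₈ + 9b₁₀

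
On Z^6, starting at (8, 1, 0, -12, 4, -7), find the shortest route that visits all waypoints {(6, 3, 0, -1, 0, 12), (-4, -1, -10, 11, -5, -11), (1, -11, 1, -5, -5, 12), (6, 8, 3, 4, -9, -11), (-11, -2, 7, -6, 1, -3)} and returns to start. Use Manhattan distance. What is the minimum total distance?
260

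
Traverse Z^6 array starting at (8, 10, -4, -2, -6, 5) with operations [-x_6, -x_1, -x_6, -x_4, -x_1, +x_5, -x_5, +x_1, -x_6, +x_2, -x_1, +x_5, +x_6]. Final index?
(6, 11, -4, -3, -5, 3)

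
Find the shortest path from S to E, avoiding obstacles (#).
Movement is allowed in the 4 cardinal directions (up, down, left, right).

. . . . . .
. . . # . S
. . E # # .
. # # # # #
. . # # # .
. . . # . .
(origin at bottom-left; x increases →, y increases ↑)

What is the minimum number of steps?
6
(one shortest path: (5, 4) → (4, 4) → (4, 5) → (3, 5) → (2, 5) → (2, 4) → (2, 3))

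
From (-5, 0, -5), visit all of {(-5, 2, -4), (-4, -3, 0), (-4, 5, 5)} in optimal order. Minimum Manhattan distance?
26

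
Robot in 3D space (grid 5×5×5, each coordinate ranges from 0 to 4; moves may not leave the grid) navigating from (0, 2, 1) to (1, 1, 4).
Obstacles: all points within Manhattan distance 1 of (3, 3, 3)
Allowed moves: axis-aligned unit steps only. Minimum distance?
5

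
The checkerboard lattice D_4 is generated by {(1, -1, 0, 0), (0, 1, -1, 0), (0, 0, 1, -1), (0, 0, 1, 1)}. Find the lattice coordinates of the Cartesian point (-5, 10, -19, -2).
-5b₁ + 5b₂ - 6b₃ - 8b₄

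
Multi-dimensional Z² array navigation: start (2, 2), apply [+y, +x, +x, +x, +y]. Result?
(5, 4)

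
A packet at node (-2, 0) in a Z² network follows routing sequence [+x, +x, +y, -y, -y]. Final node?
(0, -1)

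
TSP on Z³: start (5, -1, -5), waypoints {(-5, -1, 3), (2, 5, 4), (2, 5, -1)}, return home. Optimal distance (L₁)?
50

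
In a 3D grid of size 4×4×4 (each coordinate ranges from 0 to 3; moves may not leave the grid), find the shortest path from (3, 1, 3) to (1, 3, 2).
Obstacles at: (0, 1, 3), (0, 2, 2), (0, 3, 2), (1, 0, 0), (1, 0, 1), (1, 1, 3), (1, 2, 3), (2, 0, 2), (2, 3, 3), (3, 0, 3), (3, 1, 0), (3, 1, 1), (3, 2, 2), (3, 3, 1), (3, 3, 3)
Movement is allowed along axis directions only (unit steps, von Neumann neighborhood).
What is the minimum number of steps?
5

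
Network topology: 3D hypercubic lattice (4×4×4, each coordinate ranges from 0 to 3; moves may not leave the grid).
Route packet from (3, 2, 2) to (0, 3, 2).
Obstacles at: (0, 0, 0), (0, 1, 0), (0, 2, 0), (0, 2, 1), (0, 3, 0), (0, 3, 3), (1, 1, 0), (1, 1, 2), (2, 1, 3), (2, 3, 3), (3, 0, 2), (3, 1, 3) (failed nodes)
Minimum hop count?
4
(one shortest path: (3, 2, 2) → (2, 2, 2) → (1, 2, 2) → (0, 2, 2) → (0, 3, 2))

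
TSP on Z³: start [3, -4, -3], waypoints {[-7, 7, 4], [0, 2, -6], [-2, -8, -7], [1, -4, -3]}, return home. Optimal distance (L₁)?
76
(one optimal route: (3, -4, -3) → (-7, 7, 4) → (0, 2, -6) → (-2, -8, -7) → (1, -4, -3) → (3, -4, -3))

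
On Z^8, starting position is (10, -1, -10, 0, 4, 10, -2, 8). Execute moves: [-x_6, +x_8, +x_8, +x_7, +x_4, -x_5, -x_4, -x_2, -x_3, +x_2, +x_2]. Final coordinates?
(10, 0, -11, 0, 3, 9, -1, 10)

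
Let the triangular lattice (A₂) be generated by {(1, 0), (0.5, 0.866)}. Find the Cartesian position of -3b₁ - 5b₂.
(-5.5, -4.33)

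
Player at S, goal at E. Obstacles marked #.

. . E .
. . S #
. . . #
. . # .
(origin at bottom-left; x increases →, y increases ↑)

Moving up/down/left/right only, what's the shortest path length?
1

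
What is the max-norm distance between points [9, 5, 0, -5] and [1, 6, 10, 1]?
10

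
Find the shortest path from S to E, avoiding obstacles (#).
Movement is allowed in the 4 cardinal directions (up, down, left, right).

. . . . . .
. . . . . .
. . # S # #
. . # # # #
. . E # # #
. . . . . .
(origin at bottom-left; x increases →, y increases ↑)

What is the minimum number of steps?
7
(one shortest path: (3, 3) → (3, 4) → (2, 4) → (1, 4) → (1, 3) → (1, 2) → (1, 1) → (2, 1))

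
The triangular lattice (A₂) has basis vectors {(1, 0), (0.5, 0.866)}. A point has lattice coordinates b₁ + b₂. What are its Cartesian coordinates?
(1.5, 0.866)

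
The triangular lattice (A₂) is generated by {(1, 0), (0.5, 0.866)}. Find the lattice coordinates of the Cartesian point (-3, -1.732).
-2b₁ - 2b₂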